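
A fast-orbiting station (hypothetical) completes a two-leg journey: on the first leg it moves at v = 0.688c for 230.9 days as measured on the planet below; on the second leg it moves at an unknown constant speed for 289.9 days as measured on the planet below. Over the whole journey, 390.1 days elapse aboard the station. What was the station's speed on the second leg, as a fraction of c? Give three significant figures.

Leg 1: γ = 1/√(1 − 0.688²) = 1/√0.5267 = 1.378; τ_1 = 230.9/1.378 = 167.6 days.
Leg 2: speed unknown; τ_2 = 289.9/γ_2.
Total proper time: 167.6 + τ_2 = 390.1, so τ_2 = 390.1 − 167.6 = 222.5 days.
γ_2 = 289.9/222.5 = 1.303; β = √(1 − 1/γ²) = √0.4108.

β = 0.641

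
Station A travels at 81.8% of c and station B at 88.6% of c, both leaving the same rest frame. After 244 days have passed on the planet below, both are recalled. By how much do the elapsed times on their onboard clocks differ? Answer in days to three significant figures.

|τ_A − τ_B| = 27.2 days

A: β = 0.818; γ = 1/√(1 − 0.818²) = 1/√0.3309 = 1.738; τ_A = 244/1.738 = 140.4 days.
B: β = 0.886; γ = 1/√(1 − 0.886²) = 1/√0.2150 = 2.157; τ_B = 244/2.157 = 113.1 days.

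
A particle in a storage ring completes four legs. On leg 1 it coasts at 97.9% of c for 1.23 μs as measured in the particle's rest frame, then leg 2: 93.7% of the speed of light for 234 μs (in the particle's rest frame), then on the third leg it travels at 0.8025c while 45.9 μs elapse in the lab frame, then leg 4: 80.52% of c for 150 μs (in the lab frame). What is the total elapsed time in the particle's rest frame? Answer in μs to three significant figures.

τ = 352 μs

Leg 1: 1.23 μs is already measured in the particle's rest frame.
Leg 2: 234 μs is already measured in the particle's rest frame.
Leg 3: γ = 1/√(1 − 0.8025²) = 1/√0.3560 = 1.676; τ_3 = 45.9/1.676 = 27.39 μs.
Leg 4: β = 0.8052; γ = 1/√(1 − 0.8052²) = 1/√0.3517 = 1.686; τ_4 = 150/1.686 = 88.95 μs.
Total: 1.230 + 234.0 + 27.39 + 88.95 μs.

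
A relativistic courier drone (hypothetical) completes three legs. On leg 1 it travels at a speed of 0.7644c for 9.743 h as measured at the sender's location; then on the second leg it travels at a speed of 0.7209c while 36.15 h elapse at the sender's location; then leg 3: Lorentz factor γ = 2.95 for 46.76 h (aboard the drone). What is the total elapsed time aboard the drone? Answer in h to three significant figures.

Leg 1: γ = 1/√(1 − 0.7644²) = 1/√0.4157 = 1.551; τ_1 = 9.743/1.551 = 6.282 h.
Leg 2: γ = 1/√(1 − 0.7209²) = 1/√0.4803 = 1.443; τ_2 = 36.15/1.443 = 25.05 h.
Leg 3: 46.76 h is already measured aboard the drone.
Total: 6.282 + 25.05 + 46.76 h.

τ = 78.1 h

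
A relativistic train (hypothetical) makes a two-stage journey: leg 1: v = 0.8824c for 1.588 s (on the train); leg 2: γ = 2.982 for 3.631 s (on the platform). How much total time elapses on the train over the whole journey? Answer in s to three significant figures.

Leg 1: 1.588 s is already measured on the train.
Leg 2: γ = 2.982; τ_2 = 3.631/2.982 = 1.218 s.
Total: 1.588 + 1.218 s.

τ = 2.81 s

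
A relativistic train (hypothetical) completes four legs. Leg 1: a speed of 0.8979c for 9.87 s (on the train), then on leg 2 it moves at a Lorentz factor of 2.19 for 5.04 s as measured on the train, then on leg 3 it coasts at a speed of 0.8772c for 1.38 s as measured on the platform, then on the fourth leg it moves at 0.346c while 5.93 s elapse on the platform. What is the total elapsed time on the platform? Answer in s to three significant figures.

Leg 1: γ = 1/√(1 − 0.8979²) = 1/√0.1938 = 2.272; Δt_1 = 2.272 × 9.87 = 22.42 s.
Leg 2: γ = 2.19; Δt_2 = 2.190 × 5.04 = 11.04 s.
Leg 3: 1.38 s is already measured on the platform.
Leg 4: 5.93 s is already measured on the platform.
Total: 22.42 + 11.04 + 1.380 + 5.930 s.

Δt = 40.8 s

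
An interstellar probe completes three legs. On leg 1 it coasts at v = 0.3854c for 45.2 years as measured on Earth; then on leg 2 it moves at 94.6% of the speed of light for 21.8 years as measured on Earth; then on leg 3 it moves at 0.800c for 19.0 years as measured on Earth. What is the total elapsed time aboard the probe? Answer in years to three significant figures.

τ = 60.2 years

Leg 1: γ = 1/√(1 − 0.3854²) = 1/√0.8515 = 1.084; τ_1 = 45.2/1.084 = 41.71 years.
Leg 2: β = 0.946; γ = 1/√(1 − 0.946²) = 1/√0.1051 = 3.085; τ_2 = 21.8/3.085 = 7.067 years.
Leg 3: γ = 1/√(1 − 0.800²) = 5/3 ≈ 1.667; τ_3 = 19.0/1.667 = 11.40 years.
Total: 41.71 + 7.067 + 11.40 years.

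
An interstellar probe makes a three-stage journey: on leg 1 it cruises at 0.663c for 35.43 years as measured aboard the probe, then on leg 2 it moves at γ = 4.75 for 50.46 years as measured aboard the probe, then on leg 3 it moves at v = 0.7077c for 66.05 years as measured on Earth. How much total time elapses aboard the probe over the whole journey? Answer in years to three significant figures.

τ = 133 years

Leg 1: 35.43 years is already measured aboard the probe.
Leg 2: 50.46 years is already measured aboard the probe.
Leg 3: γ = 1/√(1 − 0.7077²) = 1/√0.4992 = 1.415; τ_3 = 66.05/1.415 = 46.67 years.
Total: 35.43 + 50.46 + 46.67 years.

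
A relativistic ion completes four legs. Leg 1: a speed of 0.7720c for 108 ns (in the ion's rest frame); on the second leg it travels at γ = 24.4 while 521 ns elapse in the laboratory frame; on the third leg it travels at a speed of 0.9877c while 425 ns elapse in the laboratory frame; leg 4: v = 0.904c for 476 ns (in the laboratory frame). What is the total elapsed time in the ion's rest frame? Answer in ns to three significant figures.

τ = 399 ns

Leg 1: 108 ns is already measured in the ion's rest frame.
Leg 2: γ = 24.4; τ_2 = 521/24.40 = 21.35 ns.
Leg 3: γ = 1/√(1 − 0.9877²) = 1/√0.02445 = 6.395; τ_3 = 425/6.395 = 66.45 ns.
Leg 4: γ = 1/√(1 − 0.904²) = 1/√0.1828 = 2.339; τ_4 = 476/2.339 = 203.5 ns.
Total: 108.0 + 21.35 + 66.45 + 203.5 ns.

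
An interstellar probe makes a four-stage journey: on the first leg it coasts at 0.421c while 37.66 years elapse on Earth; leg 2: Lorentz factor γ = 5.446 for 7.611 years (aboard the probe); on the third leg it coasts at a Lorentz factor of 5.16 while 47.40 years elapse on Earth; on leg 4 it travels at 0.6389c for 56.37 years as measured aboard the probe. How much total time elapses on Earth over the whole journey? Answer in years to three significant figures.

Leg 1: 37.66 years is already measured on Earth.
Leg 2: γ = 5.446; Δt_2 = 5.446 × 7.611 = 41.45 years.
Leg 3: 47.40 years is already measured on Earth.
Leg 4: γ = 1/√(1 − 0.6389²) = 1/√0.5918 = 1.300; Δt_4 = 1.300 × 56.37 = 73.28 years.
Total: 37.66 + 41.45 + 47.40 + 73.28 years.

Δt = 200 years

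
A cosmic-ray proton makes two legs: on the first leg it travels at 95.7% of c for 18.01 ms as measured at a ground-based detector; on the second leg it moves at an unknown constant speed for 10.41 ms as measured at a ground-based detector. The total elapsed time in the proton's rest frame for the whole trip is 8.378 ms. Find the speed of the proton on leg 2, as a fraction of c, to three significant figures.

Leg 1: β = 0.957; γ = 1/√(1 − 0.957²) = 1/√0.08415 = 3.447; τ_1 = 18.01/3.447 = 5.224 ms.
Leg 2: speed unknown; τ_2 = 10.41/γ_2.
Total proper time: 5.224 + τ_2 = 8.378, so τ_2 = 8.378 − 5.224 = 3.154 ms.
γ_2 = 10.41/3.154 = 3.301; β = √(1 − 1/γ²) = √0.9082.

β = 0.953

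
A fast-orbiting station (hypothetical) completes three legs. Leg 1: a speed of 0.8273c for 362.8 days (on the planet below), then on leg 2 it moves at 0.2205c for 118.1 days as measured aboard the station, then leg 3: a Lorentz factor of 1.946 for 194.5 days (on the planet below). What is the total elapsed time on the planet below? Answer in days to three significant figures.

Δt = 678 days

Leg 1: 362.8 days is already measured on the planet below.
Leg 2: γ = 1/√(1 − 0.2205²) = 1/√0.9514 = 1.025; Δt_2 = 1.025 × 118.1 = 121.1 days.
Leg 3: 194.5 days is already measured on the planet below.
Total: 362.8 + 121.1 + 194.5 days.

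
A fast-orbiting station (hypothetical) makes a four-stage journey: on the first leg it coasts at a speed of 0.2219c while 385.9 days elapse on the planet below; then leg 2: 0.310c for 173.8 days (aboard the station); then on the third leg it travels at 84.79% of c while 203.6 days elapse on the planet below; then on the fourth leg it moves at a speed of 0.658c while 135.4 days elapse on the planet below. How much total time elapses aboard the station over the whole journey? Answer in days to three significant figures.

τ = 760 days

Leg 1: γ = 1/√(1 − 0.2219²) = 1/√0.9508 = 1.026; τ_1 = 385.9/1.026 = 376.3 days.
Leg 2: 173.8 days is already measured aboard the station.
Leg 3: β = 0.8479; γ = 1/√(1 − 0.8479²) = 1/√0.2811 = 1.886; τ_3 = 203.6/1.886 = 107.9 days.
Leg 4: γ = 1/√(1 − 0.658²) = 1/√0.5670 = 1.328; τ_4 = 135.4/1.328 = 102.0 days.
Total: 376.3 + 173.8 + 107.9 + 102.0 days.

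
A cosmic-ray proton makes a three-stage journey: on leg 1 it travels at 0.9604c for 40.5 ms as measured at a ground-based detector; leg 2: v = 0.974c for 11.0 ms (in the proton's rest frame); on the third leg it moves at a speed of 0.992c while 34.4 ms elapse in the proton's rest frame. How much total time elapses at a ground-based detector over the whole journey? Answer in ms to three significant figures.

Δt = 362 ms

Leg 1: 40.5 ms is already measured at a ground-based detector.
Leg 2: γ = 1/√(1 − 0.974²) = 1/√0.05132 = 4.414; Δt_2 = 4.414 × 11.0 = 48.55 ms.
Leg 3: γ = 1/√(1 − 0.992²) = 1/√0.01594 = 7.922; Δt_3 = 7.922 × 34.4 = 272.5 ms.
Total: 40.50 + 48.55 + 272.5 ms.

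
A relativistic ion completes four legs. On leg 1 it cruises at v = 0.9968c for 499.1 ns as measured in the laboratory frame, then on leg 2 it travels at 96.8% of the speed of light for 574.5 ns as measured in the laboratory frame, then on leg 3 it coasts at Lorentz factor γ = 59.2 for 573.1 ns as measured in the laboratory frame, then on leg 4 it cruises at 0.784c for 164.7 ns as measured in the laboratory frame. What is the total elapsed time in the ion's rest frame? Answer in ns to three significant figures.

Leg 1: γ = 1/√(1 − 0.9968²) = 1/√0.006390 = 12.51; τ_1 = 499.1/12.51 = 39.90 ns.
Leg 2: β = 0.968; γ = 1/√(1 − 0.968²) = 1/√0.06298 = 3.985; τ_2 = 574.5/3.985 = 144.2 ns.
Leg 3: γ = 59.2; τ_3 = 573.1/59.20 = 9.681 ns.
Leg 4: γ = 1/√(1 − 0.784²) = 1/√0.3853 = 1.611; τ_4 = 164.7/1.611 = 102.2 ns.
Total: 39.90 + 144.2 + 9.681 + 102.2 ns.

τ = 296 ns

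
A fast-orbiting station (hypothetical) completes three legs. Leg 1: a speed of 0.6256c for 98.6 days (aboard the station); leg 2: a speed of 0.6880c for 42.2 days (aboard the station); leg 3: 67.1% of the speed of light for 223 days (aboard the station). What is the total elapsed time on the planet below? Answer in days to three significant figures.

Δt = 485 days

Leg 1: γ = 1/√(1 − 0.6256²) = 1/√0.6086 = 1.282; Δt_1 = 1.282 × 98.6 = 126.4 days.
Leg 2: γ = 1/√(1 − 0.6880²) = 1/√0.5267 = 1.378; Δt_2 = 1.378 × 42.2 = 58.15 days.
Leg 3: β = 0.671; γ = 1/√(1 − 0.671²) = 1/√0.5498 = 1.349; Δt_3 = 1.349 × 223 = 300.8 days.
Total: 126.4 + 58.15 + 300.8 days.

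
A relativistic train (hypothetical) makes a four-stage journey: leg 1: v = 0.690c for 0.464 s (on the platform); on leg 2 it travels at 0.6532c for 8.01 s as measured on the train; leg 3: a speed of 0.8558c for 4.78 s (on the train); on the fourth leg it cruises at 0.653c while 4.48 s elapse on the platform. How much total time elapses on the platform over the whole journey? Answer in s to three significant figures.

Leg 1: 0.464 s is already measured on the platform.
Leg 2: γ = 1/√(1 − 0.6532²) = 1/√0.5733 = 1.321; Δt_2 = 1.321 × 8.01 = 10.58 s.
Leg 3: γ = 1/√(1 − 0.8558²) = 1/√0.2676 = 1.933; Δt_3 = 1.933 × 4.78 = 9.240 s.
Leg 4: 4.48 s is already measured on the platform.
Total: 0.4640 + 10.58 + 9.240 + 4.480 s.

Δt = 24.8 s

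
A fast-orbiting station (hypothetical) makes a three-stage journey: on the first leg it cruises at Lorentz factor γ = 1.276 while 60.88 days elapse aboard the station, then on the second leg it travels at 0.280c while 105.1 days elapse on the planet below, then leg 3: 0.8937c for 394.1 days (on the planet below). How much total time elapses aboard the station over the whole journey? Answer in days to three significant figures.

τ = 339 days

Leg 1: 60.88 days is already measured aboard the station.
Leg 2: γ = 1/√(1 − 0.280²) = 25/24 ≈ 1.042; τ_2 = 105.1/1.042 = 100.9 days.
Leg 3: γ = 1/√(1 − 0.8937²) = 1/√0.2013 = 2.229; τ_3 = 394.1/2.229 = 176.8 days.
Total: 60.88 + 100.9 + 176.8 days.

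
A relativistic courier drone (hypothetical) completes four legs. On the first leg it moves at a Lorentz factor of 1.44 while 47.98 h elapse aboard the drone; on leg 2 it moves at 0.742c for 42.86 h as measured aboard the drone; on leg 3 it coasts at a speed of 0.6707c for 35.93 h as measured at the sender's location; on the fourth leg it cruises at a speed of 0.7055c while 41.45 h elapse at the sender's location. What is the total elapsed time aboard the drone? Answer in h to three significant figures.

τ = 147 h

Leg 1: 47.98 h is already measured aboard the drone.
Leg 2: 42.86 h is already measured aboard the drone.
Leg 3: γ = 1/√(1 − 0.6707²) = 1/√0.5502 = 1.348; τ_3 = 35.93/1.348 = 26.65 h.
Leg 4: γ = 1/√(1 − 0.7055²) = 1/√0.5023 = 1.411; τ_4 = 41.45/1.411 = 29.38 h.
Total: 47.98 + 42.86 + 26.65 + 29.38 h.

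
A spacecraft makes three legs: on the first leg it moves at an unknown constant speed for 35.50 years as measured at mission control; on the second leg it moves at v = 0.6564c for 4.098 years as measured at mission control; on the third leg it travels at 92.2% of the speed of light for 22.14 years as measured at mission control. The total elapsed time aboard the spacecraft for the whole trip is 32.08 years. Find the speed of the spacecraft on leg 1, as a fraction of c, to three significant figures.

β = 0.818

Leg 1: speed unknown; τ_1 = 35.50/γ_1.
Leg 2: γ = 1/√(1 − 0.6564²) = 1/√0.5691 = 1.326; τ_2 = 4.098/1.326 = 3.092 years.
Leg 3: β = 0.922; γ = 1/√(1 − 0.922²) = 1/√0.1499 = 2.583; τ_3 = 22.14/2.583 = 8.572 years.
Total proper time: τ_1 + 3.092 + 8.572 = 32.08, so τ_1 = 32.08 − 11.66 = 20.42 years.
γ_1 = 35.50/20.42 = 1.739; β = √(1 − 1/γ²) = √0.6693.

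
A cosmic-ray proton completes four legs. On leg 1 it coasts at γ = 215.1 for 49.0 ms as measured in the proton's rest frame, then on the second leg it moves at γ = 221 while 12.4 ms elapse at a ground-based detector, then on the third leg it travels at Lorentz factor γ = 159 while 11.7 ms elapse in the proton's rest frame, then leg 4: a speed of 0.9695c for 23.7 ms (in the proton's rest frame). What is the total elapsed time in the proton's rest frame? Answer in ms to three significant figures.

Leg 1: 49.0 ms is already measured in the proton's rest frame.
Leg 2: γ = 221; τ_2 = 12.4/221.0 = 0.05611 ms.
Leg 3: 11.7 ms is already measured in the proton's rest frame.
Leg 4: 23.7 ms is already measured in the proton's rest frame.
Total: 49.00 + 0.05611 + 11.70 + 23.70 ms.

τ = 84.5 ms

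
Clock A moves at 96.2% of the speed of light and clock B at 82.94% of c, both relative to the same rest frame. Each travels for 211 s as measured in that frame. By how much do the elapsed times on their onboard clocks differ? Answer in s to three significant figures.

|τ_A − τ_B| = 60.3 s

A: β = 0.962; γ = 1/√(1 − 0.962²) = 1/√0.07456 = 3.662; τ_A = 211/3.662 = 57.61 s.
B: β = 0.8294; γ = 1/√(1 − 0.8294²) = 1/√0.3121 = 1.790; τ_B = 211/1.790 = 117.9 s.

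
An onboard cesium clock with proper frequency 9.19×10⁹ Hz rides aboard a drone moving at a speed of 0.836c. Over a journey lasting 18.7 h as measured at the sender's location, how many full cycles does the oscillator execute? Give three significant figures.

N = 3.39×10¹⁴

γ = 1/√(1 − 0.836²) = 1/√0.3011 = 1.822
The oscillator's own cycle count is N = f × τ where τ is the proper time aboard the drone. τ = Δt/γ = 18.7/1.822 = 10.26 h = 3.694×10⁴ s.
N = 9.19×10⁹ × 3.694×10⁴ = 3.395×10¹⁴.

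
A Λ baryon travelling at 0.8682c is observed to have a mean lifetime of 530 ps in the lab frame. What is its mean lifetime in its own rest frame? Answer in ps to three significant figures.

γ = 1/√(1 − 0.8682²) = 1/√0.2462 = 2.015
The lab-frame lifetime is the dilated interval; the proper lifetime is τ₀ = Δt/γ = 530/2.015 ps.

τ₀ = 263 ps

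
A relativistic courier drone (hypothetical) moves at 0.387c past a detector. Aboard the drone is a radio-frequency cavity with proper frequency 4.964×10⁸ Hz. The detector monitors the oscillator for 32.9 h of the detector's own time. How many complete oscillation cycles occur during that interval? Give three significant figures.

N = 5.42×10¹³

γ = 1/√(1 − 0.387²) = 1/√0.8502 = 1.085
During 32.9 h of lab time, the oscillator's proper time advances by τ = Δt/γ = 32.9/1.085 = 30.34 h = 1.092×10⁵ s.
N = f × τ = 4.964×10⁸ × 1.092×10⁵ = 5.421×10¹³.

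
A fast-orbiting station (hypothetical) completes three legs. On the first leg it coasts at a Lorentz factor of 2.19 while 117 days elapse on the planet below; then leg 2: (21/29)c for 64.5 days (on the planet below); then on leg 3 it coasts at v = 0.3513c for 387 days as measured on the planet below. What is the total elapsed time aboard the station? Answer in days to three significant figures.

Leg 1: γ = 2.19; τ_1 = 117/2.190 = 53.42 days.
Leg 2: γ = 1/√(1 − (21/29)²) = 29/20 = 1.450; τ_2 = 64.5/1.450 = 44.48 days.
Leg 3: γ = 1/√(1 − 0.3513²) = 1/√0.8766 = 1.068; τ_3 = 387/1.068 = 362.3 days.
Total: 53.42 + 44.48 + 362.3 days.

τ = 460 days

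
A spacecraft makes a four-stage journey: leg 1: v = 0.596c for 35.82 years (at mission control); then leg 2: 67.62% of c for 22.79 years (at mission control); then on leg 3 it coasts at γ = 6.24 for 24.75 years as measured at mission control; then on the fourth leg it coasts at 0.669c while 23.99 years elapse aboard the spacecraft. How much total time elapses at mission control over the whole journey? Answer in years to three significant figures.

Leg 1: 35.82 years is already measured at mission control.
Leg 2: 22.79 years is already measured at mission control.
Leg 3: 24.75 years is already measured at mission control.
Leg 4: γ = 1/√(1 − 0.669²) = 1/√0.5524 = 1.345; Δt_4 = 1.345 × 23.99 = 32.28 years.
Total: 35.82 + 22.79 + 24.75 + 32.28 years.

Δt = 116 years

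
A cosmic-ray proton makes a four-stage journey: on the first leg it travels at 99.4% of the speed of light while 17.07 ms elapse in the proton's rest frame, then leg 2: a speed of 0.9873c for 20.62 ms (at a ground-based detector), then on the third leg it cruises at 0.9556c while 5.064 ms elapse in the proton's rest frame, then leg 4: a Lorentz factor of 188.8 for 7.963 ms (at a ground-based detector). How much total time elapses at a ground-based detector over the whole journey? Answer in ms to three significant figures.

Δt = 202 ms

Leg 1: β = 0.994; γ = 1/√(1 − 0.994²) = 1/√0.01196 = 9.142; Δt_1 = 9.142 × 17.07 = 156.1 ms.
Leg 2: 20.62 ms is already measured at a ground-based detector.
Leg 3: γ = 1/√(1 − 0.9556²) = 1/√0.08683 = 3.394; Δt_3 = 3.394 × 5.064 = 17.19 ms.
Leg 4: 7.963 ms is already measured at a ground-based detector.
Total: 156.1 + 20.62 + 17.19 + 7.963 ms.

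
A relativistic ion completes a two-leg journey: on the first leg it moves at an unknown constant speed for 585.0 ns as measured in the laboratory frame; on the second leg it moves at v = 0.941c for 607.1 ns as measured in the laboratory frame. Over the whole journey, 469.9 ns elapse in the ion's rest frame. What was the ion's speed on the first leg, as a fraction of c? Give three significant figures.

Leg 1: speed unknown; τ_1 = 585.0/γ_1.
Leg 2: γ = 1/√(1 − 0.941²) = 1/√0.1145 = 2.955; τ_2 = 607.1/2.955 = 205.4 ns.
Total proper time: τ_1 + 205.4 = 469.9, so τ_1 = 469.9 − 205.4 = 264.5 ns.
γ_1 = 585.0/264.5 = 2.212; β = √(1 − 1/γ²) = √0.7956.

β = 0.892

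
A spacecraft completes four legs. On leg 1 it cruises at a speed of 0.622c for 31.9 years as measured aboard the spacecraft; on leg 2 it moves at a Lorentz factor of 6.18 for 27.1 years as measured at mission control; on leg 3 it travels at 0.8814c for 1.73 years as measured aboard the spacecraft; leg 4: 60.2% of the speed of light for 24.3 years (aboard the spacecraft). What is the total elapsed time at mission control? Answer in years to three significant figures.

Δt = 102 years

Leg 1: γ = 1/√(1 − 0.622²) = 1/√0.6131 = 1.277; Δt_1 = 1.277 × 31.9 = 40.74 years.
Leg 2: 27.1 years is already measured at mission control.
Leg 3: γ = 1/√(1 − 0.8814²) = 1/√0.2231 = 2.117; Δt_3 = 2.117 × 1.73 = 3.662 years.
Leg 4: β = 0.602; γ = 1/√(1 − 0.602²) = 1/√0.6376 = 1.252; Δt_4 = 1.252 × 24.3 = 30.43 years.
Total: 40.74 + 27.10 + 3.662 + 30.43 years.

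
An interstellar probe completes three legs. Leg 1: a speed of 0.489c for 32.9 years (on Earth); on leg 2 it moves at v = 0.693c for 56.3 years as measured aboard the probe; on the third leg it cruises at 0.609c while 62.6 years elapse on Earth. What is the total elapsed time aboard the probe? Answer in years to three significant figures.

τ = 135 years

Leg 1: γ = 1/√(1 − 0.489²) = 1/√0.7609 = 1.146; τ_1 = 32.9/1.146 = 28.70 years.
Leg 2: 56.3 years is already measured aboard the probe.
Leg 3: γ = 1/√(1 − 0.609²) = 1/√0.6291 = 1.261; τ_3 = 62.6/1.261 = 49.65 years.
Total: 28.70 + 56.30 + 49.65 years.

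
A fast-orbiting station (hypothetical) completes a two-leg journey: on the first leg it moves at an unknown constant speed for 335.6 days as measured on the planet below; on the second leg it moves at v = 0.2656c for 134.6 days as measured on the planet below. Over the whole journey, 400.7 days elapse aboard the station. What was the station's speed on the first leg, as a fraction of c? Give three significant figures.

Leg 1: speed unknown; τ_1 = 335.6/γ_1.
Leg 2: γ = 1/√(1 − 0.2656²) = 1/√0.9295 = 1.037; τ_2 = 134.6/1.037 = 129.8 days.
Total proper time: τ_1 + 129.8 = 400.7, so τ_1 = 400.7 − 129.8 = 270.9 days.
γ_1 = 335.6/270.9 = 1.239; β = √(1 − 1/γ²) = √0.3482.

β = 0.590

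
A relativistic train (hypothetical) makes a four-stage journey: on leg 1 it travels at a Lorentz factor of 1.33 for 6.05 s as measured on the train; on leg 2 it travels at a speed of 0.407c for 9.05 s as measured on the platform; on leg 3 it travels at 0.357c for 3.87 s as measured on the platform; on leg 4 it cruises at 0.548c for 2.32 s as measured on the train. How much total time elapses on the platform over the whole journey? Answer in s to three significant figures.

Leg 1: γ = 1.33; Δt_1 = 1.330 × 6.05 = 8.046 s.
Leg 2: 9.05 s is already measured on the platform.
Leg 3: 3.87 s is already measured on the platform.
Leg 4: γ = 1/√(1 − 0.548²) = 1/√0.6997 = 1.195; Δt_4 = 1.195 × 2.32 = 2.774 s.
Total: 8.046 + 9.050 + 3.870 + 2.774 s.

Δt = 23.7 s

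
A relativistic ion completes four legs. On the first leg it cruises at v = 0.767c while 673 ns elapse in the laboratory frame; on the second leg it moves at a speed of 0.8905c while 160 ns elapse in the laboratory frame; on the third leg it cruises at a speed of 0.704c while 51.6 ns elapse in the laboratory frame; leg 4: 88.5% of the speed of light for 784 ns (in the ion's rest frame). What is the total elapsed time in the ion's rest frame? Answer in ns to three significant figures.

τ = 1330 ns

Leg 1: γ = 1/√(1 − 0.767²) = 1/√0.4117 = 1.558; τ_1 = 673/1.558 = 431.8 ns.
Leg 2: γ = 1/√(1 − 0.8905²) = 1/√0.2070 = 2.198; τ_2 = 160/2.198 = 72.80 ns.
Leg 3: γ = 1/√(1 − 0.704²) = 1/√0.5044 = 1.408; τ_3 = 51.6/1.408 = 36.65 ns.
Leg 4: 784 ns is already measured in the ion's rest frame.
Total: 431.8 + 72.80 + 36.65 + 784.0 ns.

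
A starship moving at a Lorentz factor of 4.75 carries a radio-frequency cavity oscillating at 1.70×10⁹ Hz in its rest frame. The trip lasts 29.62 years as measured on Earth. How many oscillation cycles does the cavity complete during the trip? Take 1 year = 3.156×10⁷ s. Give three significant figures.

γ = 4.75
The oscillator's own cycle count is N = f × τ where τ is the proper time on the ship. τ = Δt/γ = 29.62/4.750 = 6.236 years = 1.968×10⁸ s.
N = 1.70×10⁹ × 1.968×10⁸ = 3.346×10¹⁷.

N = 3.35×10¹⁷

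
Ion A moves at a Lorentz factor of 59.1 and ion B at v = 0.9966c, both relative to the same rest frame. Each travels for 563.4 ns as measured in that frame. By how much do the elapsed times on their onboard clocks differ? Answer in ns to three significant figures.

|τ_A − τ_B| = 36.9 ns

A: γ = 59.1; τ_A = 563.4/59.10 = 9.533 ns.
B: γ = 1/√(1 − 0.9966²) = 1/√0.006788 = 12.14; τ_B = 563.4/12.14 = 46.42 ns.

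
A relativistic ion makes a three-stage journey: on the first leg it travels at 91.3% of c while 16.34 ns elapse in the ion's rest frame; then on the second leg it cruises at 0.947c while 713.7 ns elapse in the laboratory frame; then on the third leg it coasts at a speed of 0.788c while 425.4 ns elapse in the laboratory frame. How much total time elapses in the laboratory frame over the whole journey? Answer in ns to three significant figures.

Leg 1: β = 0.913; γ = 1/√(1 − 0.913²) = 1/√0.1664 = 2.451; Δt_1 = 2.451 × 16.34 = 40.05 ns.
Leg 2: 713.7 ns is already measured in the laboratory frame.
Leg 3: 425.4 ns is already measured in the laboratory frame.
Total: 40.05 + 713.7 + 425.4 ns.

Δt = 1180 ns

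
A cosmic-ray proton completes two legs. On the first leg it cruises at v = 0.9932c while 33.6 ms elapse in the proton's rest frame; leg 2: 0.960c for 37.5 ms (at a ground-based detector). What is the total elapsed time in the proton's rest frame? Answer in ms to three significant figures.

Leg 1: 33.6 ms is already measured in the proton's rest frame.
Leg 2: γ = 1/√(1 − 0.960²) = 25/7 ≈ 3.571; τ_2 = 37.5/3.571 = 10.50 ms.
Total: 33.60 + 10.50 ms.

τ = 44.1 ms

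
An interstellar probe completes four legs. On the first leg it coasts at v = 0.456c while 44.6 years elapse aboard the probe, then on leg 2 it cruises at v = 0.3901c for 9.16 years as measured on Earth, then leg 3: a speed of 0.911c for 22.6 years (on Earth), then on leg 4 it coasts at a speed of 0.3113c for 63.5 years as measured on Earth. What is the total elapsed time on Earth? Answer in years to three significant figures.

Δt = 145 years

Leg 1: γ = 1/√(1 − 0.456²) = 1/√0.7921 = 1.124; Δt_1 = 1.124 × 44.6 = 50.11 years.
Leg 2: 9.16 years is already measured on Earth.
Leg 3: 22.6 years is already measured on Earth.
Leg 4: 63.5 years is already measured on Earth.
Total: 50.11 + 9.160 + 22.60 + 63.50 years.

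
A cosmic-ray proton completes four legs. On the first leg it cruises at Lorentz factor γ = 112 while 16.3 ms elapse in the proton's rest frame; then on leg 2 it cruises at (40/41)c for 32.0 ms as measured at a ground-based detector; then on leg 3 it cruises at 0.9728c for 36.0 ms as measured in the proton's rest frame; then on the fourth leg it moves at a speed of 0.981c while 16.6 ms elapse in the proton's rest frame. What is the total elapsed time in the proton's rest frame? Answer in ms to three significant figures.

τ = 75.9 ms

Leg 1: 16.3 ms is already measured in the proton's rest frame.
Leg 2: γ = 1/√(1 − (40/41)²) = 41/9 ≈ 4.556; τ_2 = 32.0/4.556 = 7.024 ms.
Leg 3: 36.0 ms is already measured in the proton's rest frame.
Leg 4: 16.6 ms is already measured in the proton's rest frame.
Total: 16.30 + 7.024 + 36.00 + 16.60 ms.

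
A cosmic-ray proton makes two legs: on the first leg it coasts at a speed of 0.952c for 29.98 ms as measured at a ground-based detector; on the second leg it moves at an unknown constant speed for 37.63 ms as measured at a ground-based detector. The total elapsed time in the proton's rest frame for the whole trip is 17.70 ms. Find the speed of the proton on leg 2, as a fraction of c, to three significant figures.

Leg 1: γ = 1/√(1 − 0.952²) = 1/√0.09370 = 3.267; τ_1 = 29.98/3.267 = 9.177 ms.
Leg 2: speed unknown; τ_2 = 37.63/γ_2.
Total proper time: 9.177 + τ_2 = 17.70, so τ_2 = 17.70 − 9.177 = 8.523 ms.
γ_2 = 37.63/8.523 = 4.415; β = √(1 − 1/γ²) = √0.9487.

β = 0.974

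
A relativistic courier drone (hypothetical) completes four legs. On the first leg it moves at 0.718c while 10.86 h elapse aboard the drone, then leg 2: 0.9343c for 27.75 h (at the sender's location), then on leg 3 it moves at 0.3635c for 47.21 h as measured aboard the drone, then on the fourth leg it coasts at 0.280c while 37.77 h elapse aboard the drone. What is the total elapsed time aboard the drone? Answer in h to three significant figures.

Leg 1: 10.86 h is already measured aboard the drone.
Leg 2: γ = 1/√(1 − 0.9343²) = 1/√0.1271 = 2.805; τ_2 = 27.75/2.805 = 9.893 h.
Leg 3: 47.21 h is already measured aboard the drone.
Leg 4: 37.77 h is already measured aboard the drone.
Total: 10.86 + 9.893 + 47.21 + 37.77 h.

τ = 106 h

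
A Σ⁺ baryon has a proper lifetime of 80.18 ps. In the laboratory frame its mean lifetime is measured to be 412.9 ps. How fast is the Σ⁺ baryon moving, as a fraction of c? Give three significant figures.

v = 0.981c

γ = Δt/τ₀ = 412.9/80.18 = 5.150
β = √(1 − 1/γ²) = √(1 − 0.03771) = √0.9623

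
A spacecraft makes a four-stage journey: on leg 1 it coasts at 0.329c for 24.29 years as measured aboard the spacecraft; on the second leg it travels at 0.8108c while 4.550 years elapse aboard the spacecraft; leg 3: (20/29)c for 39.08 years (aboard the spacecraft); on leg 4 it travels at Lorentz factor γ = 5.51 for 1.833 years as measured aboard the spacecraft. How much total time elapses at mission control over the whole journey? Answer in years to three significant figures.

Leg 1: γ = 1/√(1 − 0.329²) = 1/√0.8918 = 1.059; Δt_1 = 1.059 × 24.29 = 25.72 years.
Leg 2: γ = 1/√(1 − 0.8108²) = 1/√0.3426 = 1.708; Δt_2 = 1.708 × 4.550 = 7.773 years.
Leg 3: γ = 1/√(1 − (20/29)²) = 29/21 ≈ 1.381; Δt_3 = 1.381 × 39.08 = 53.97 years.
Leg 4: γ = 5.51; Δt_4 = 5.510 × 1.833 = 10.10 years.
Total: 25.72 + 7.773 + 53.97 + 10.10 years.

Δt = 97.6 years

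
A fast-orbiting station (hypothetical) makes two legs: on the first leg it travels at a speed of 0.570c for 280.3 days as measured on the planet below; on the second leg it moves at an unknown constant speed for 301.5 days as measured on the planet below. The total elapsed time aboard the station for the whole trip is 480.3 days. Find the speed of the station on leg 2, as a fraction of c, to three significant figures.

Leg 1: γ = 1/√(1 − 0.570²) = 1/√0.6751 = 1.217; τ_1 = 280.3/1.217 = 230.3 days.
Leg 2: speed unknown; τ_2 = 301.5/γ_2.
Total proper time: 230.3 + τ_2 = 480.3, so τ_2 = 480.3 − 230.3 = 250.0 days.
γ_2 = 301.5/250.0 = 1.206; β = √(1 − 1/γ²) = √0.3125.

β = 0.559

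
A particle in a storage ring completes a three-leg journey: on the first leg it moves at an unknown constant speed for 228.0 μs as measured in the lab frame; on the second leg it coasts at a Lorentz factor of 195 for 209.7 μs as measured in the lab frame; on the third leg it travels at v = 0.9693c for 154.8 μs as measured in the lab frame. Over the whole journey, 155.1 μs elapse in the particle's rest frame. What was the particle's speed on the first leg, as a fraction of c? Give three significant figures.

β = 0.861

Leg 1: speed unknown; τ_1 = 228.0/γ_1.
Leg 2: γ = 195; τ_2 = 209.7/195.0 = 1.075 μs.
Leg 3: γ = 1/√(1 − 0.9693²) = 1/√0.06046 = 4.067; τ_3 = 154.8/4.067 = 38.06 μs.
Total proper time: τ_1 + 1.075 + 38.06 = 155.1, so τ_1 = 155.1 − 39.14 = 116.0 μs.
γ_1 = 228.0/116.0 = 1.966; β = √(1 − 1/γ²) = √0.7413.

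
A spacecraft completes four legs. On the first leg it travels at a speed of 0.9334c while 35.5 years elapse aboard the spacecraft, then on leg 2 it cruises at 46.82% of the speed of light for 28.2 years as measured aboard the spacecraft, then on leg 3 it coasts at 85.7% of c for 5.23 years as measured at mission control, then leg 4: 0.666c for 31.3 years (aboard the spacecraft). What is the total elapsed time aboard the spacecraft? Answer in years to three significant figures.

Leg 1: 35.5 years is already measured aboard the spacecraft.
Leg 2: 28.2 years is already measured aboard the spacecraft.
Leg 3: β = 0.857; γ = 1/√(1 − 0.857²) = 1/√0.2656 = 1.941; τ_3 = 5.23/1.941 = 2.695 years.
Leg 4: 31.3 years is already measured aboard the spacecraft.
Total: 35.50 + 28.20 + 2.695 + 31.30 years.

τ = 97.7 years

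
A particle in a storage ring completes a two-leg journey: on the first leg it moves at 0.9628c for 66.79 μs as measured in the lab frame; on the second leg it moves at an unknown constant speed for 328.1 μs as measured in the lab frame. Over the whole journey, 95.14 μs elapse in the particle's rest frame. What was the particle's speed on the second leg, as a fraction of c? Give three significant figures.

Leg 1: γ = 1/√(1 − 0.9628²) = 1/√0.07302 = 3.701; τ_1 = 66.79/3.701 = 18.05 μs.
Leg 2: speed unknown; τ_2 = 328.1/γ_2.
Total proper time: 18.05 + τ_2 = 95.14, so τ_2 = 95.14 − 18.05 = 77.09 μs.
γ_2 = 328.1/77.09 = 4.256; β = √(1 − 1/γ²) = √0.9448.

β = 0.972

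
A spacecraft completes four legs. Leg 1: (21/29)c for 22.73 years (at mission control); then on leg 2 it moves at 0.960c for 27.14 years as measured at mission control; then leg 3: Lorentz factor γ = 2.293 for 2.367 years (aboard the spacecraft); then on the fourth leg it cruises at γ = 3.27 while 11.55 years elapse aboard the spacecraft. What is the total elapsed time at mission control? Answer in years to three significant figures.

Leg 1: 22.73 years is already measured at mission control.
Leg 2: 27.14 years is already measured at mission control.
Leg 3: γ = 2.293; Δt_3 = 2.293 × 2.367 = 5.428 years.
Leg 4: γ = 3.27; Δt_4 = 3.270 × 11.55 = 37.77 years.
Total: 22.73 + 27.14 + 5.428 + 37.77 years.

Δt = 93.1 years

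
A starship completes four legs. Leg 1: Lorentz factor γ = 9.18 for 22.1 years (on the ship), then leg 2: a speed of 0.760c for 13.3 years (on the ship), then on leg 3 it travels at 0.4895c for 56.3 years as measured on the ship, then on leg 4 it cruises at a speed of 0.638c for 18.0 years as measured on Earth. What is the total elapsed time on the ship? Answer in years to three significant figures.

Leg 1: 22.1 years is already measured on the ship.
Leg 2: 13.3 years is already measured on the ship.
Leg 3: 56.3 years is already measured on the ship.
Leg 4: γ = 1/√(1 − 0.638²) = 1/√0.5930 = 1.299; τ_4 = 18.0/1.299 = 13.86 years.
Total: 22.10 + 13.30 + 56.30 + 13.86 years.

τ = 106 years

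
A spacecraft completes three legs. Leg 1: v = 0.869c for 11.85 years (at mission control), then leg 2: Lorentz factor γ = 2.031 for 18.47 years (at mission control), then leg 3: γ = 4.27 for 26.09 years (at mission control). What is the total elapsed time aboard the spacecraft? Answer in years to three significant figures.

τ = 21.1 years

Leg 1: γ = 1/√(1 − 0.869²) = 1/√0.2448 = 2.021; τ_1 = 11.85/2.021 = 5.864 years.
Leg 2: γ = 2.031; τ_2 = 18.47/2.031 = 9.094 years.
Leg 3: γ = 4.27; τ_3 = 26.09/4.270 = 6.110 years.
Total: 5.864 + 9.094 + 6.110 years.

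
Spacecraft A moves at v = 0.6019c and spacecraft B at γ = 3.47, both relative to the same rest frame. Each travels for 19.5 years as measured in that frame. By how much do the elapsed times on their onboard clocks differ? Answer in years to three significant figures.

A: γ = 1/√(1 − 0.6019²) = 1/√0.6377 = 1.252; τ_A = 19.5/1.252 = 15.57 years.
B: γ = 3.47; τ_B = 19.5/3.470 = 5.620 years.

|τ_A − τ_B| = 9.95 years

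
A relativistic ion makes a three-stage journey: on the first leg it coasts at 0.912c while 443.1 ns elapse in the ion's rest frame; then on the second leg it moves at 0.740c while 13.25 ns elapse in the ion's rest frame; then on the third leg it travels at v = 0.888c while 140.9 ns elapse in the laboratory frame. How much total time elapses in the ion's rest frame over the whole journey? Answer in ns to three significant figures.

Leg 1: 443.1 ns is already measured in the ion's rest frame.
Leg 2: 13.25 ns is already measured in the ion's rest frame.
Leg 3: γ = 1/√(1 − 0.888²) = 1/√0.2115 = 2.175; τ_3 = 140.9/2.175 = 64.79 ns.
Total: 443.1 + 13.25 + 64.79 ns.

τ = 521 ns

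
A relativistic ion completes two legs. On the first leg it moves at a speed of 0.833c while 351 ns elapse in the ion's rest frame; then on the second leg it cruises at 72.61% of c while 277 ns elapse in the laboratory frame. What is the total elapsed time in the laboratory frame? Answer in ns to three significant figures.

Δt = 911 ns

Leg 1: γ = 1/√(1 − 0.833²) = 1/√0.3061 = 1.807; Δt_1 = 1.807 × 351 = 634.4 ns.
Leg 2: 277 ns is already measured in the laboratory frame.
Total: 634.4 + 277.0 ns.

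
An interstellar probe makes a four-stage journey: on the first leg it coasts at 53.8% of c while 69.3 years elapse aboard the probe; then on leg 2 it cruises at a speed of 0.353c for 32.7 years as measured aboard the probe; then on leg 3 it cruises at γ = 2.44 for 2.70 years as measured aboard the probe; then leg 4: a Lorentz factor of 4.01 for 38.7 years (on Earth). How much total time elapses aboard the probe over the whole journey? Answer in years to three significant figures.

Leg 1: 69.3 years is already measured aboard the probe.
Leg 2: 32.7 years is already measured aboard the probe.
Leg 3: 2.70 years is already measured aboard the probe.
Leg 4: γ = 4.01; τ_4 = 38.7/4.010 = 9.651 years.
Total: 69.30 + 32.70 + 2.700 + 9.651 years.

τ = 114 years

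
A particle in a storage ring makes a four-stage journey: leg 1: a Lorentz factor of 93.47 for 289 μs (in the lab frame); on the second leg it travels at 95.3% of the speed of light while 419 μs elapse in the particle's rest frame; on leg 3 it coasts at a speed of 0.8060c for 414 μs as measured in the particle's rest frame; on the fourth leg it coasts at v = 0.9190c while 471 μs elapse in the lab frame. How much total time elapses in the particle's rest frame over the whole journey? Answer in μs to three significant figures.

τ = 1020 μs

Leg 1: γ = 93.47; τ_1 = 289/93.47 = 3.092 μs.
Leg 2: 419 μs is already measured in the particle's rest frame.
Leg 3: 414 μs is already measured in the particle's rest frame.
Leg 4: γ = 1/√(1 − 0.9190²) = 1/√0.1554 = 2.536; τ_4 = 471/2.536 = 185.7 μs.
Total: 3.092 + 419.0 + 414.0 + 185.7 μs.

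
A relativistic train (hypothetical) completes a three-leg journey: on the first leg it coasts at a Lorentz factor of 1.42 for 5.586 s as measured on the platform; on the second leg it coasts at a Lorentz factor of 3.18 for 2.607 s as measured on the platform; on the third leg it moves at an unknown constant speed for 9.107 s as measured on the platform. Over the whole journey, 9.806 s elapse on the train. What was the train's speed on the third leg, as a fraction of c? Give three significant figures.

Leg 1: γ = 1.42; τ_1 = 5.586/1.420 = 3.934 s.
Leg 2: γ = 3.18; τ_2 = 2.607/3.180 = 0.8198 s.
Leg 3: speed unknown; τ_3 = 9.107/γ_3.
Total proper time: 3.934 + 0.8198 + τ_3 = 9.806, so τ_3 = 9.806 − 4.754 = 5.052 s.
γ_3 = 9.107/5.052 = 1.803; β = √(1 − 1/γ²) = √0.6922.

β = 0.832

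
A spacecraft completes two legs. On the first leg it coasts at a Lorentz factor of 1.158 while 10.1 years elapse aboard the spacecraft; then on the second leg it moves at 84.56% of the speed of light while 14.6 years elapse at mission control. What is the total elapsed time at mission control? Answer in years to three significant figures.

Leg 1: γ = 1.158; Δt_1 = 1.158 × 10.1 = 11.70 years.
Leg 2: 14.6 years is already measured at mission control.
Total: 11.70 + 14.60 years.

Δt = 26.3 years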